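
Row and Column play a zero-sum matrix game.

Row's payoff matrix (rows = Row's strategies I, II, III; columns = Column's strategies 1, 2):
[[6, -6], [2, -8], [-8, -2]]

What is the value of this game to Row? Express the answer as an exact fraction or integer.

-10/3

Row II is strictly dominated by row I, so Row never plays it.
The remaining 2×2 game on (I, III) × (1, 2) has no saddle point. Let Row play I with probability p; indifference gives 6p − 8(1−p) = −6p − 2(1−p), so p = 1/3.
Similarly Column's optimal q on 1 is 2/9, and the value is 6·(2/9) + (-6)·(7/9) = -10/3.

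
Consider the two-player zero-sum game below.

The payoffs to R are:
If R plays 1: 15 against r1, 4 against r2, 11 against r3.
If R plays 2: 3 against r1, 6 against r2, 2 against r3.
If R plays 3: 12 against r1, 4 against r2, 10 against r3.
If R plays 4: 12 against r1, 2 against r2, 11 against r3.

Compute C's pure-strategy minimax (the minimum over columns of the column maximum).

6

The worst case (largest entry) in each column is r1: 15, r2: 6, r3: 11.
The best (smallest) of these is 6.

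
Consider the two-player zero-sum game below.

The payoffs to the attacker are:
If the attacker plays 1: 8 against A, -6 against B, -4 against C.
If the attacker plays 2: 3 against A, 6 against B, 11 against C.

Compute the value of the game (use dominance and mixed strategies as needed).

66/17

Column C is strictly dominated by B for the defender (it gives the attacker more in every row).
The remaining 2×2 game on (1, 2) × (A, B) has no saddle point. Let the attacker play 1 with probability p; indifference gives 8p + 3(1−p) = −6p + 6(1−p), so p = 3/17.
Similarly the defender's optimal q on A is 12/17, and the value is 8·(12/17) + (-6)·(5/17) = 66/17.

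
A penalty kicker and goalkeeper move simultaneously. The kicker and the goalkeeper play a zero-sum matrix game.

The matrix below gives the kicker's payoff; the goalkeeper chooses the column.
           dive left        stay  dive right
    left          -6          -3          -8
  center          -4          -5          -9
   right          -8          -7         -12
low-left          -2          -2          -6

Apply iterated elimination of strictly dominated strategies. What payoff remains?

Column dive left is strictly dominated by dive right for the goalkeeper (-8<-6, -9<-4, -12<-8, -6<-2); eliminate dive left.
Column stay is strictly dominated by dive right for the goalkeeper (-8<-3, -9<-5, -12<-7, -6<-2); eliminate stay.
Row left is strictly dominated by row low-left (-6>-8); eliminate left.
Row right is strictly dominated by row center (-9>-12); eliminate right.
Row center is strictly dominated by row low-left (-6>-9); eliminate center.
Only (low-left, dive right) remains, with payoff -6.

-6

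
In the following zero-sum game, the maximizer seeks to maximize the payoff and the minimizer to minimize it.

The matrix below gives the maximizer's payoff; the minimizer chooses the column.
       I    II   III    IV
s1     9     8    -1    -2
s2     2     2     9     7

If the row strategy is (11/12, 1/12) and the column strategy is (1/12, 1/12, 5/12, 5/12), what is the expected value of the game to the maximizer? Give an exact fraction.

Against (1/12, 1/12, 5/12, 5/12), each row's expected payoff is s1: 1/6; s2: 7.
Taking the (11/12, 1/12)-weighted average: (11/12)·(1/6) + (1/12)·(7) = 53/72.

53/72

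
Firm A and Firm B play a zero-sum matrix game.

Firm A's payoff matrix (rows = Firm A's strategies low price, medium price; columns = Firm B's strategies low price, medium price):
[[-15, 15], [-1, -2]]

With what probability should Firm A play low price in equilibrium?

1/31

Row minima are -15 and -2, so Firm A's maximin is -2; column maxima are -1 and 15, so Firm B's minimax is -1. These differ, so the equilibrium is in mixed strategies.
Let Firm A play low price with probability p. Firm B is indifferent when −15p − (1−p) = 15p − 2(1−p), giving p = 1/31.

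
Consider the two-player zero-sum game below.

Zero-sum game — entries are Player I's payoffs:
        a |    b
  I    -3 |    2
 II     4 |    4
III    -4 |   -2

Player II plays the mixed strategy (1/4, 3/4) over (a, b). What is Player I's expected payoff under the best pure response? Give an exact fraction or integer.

4

I: (-3)·(1/4) + (2)·(3/4) = 3/4.
II: (4)·(1/4) + (4)·(3/4) = 4.
III: (-4)·(1/4) + (-2)·(3/4) = -5/2.
The best pure response is II with expected payoff 4.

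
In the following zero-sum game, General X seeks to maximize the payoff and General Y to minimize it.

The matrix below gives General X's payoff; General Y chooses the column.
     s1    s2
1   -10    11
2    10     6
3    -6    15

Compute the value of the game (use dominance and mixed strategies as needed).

186/25

Row 1 is strictly dominated by row 3, so General X never plays it.
The remaining 2×2 game on (2, 3) × (s1, s2) has no saddle point. Let General X play 2 with probability p; indifference gives 10p − 6(1−p) = 6p + 15(1−p), so p = 21/25.
Similarly General Y's optimal q on s1 is 9/25, and the value is 10·(9/25) + (6)·(16/25) = 186/25.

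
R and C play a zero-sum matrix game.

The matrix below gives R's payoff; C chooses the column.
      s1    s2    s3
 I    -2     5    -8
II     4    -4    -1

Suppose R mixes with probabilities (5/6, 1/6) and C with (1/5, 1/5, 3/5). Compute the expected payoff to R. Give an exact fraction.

-18/5

Against (1/5, 1/5, 3/5), each row's expected payoff is I: -21/5; II: -3/5.
Taking the (5/6, 1/6)-weighted average: (5/6)·(-21/5) + (1/6)·(-3/5) = -18/5.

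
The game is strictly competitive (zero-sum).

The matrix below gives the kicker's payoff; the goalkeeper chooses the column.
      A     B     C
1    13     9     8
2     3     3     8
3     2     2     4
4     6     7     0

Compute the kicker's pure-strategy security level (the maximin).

8

The worst-case payoff for each row is 1: 8, 2: 3, 3: 2, 4: 0.
The best of these is 8.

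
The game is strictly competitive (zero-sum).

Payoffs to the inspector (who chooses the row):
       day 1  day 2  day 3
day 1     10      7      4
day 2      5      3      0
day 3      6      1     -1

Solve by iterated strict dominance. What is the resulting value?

4

Row day 2 is strictly dominated by row day 1 (10>5, 7>3, 4>0); eliminate day 2.
Row day 3 is strictly dominated by row day 1 (10>6, 7>1, 4>-1); eliminate day 3.
Column day 1 is strictly dominated by day 2 for the inspectee (7<10); eliminate day 1.
Column day 2 is strictly dominated by day 3 for the inspectee (4<7); eliminate day 2.
Only (day 1, day 3) remains, with payoff 4.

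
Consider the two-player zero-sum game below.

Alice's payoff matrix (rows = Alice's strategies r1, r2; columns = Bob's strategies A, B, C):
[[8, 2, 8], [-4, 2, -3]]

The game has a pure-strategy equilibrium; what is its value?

2

Row minima: 2, -4 → Alice's maximin is 2.
Column maxima: 8, 2, 8 → Bob's minimax is 2.
They coincide at (r1, B), so the value is 2.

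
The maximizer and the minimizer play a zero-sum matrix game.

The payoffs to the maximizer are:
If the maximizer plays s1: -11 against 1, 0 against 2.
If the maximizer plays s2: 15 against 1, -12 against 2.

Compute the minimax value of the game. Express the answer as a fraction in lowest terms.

-66/19

Row minima are -11 and -12, so the maximizer's maximin is -11; column maxima are 15 and 0, so the minimizer's minimax is 0. These differ, so the equilibrium is in mixed strategies.
Let the maximizer play s1 with probability p. The minimizer is indifferent when −11p + 15(1−p) = −12(1−p), giving p = 27/38.
Let the minimizer play 1 with probability q. The maximizer is indifferent when −11q = 15q − 12(1−q), giving q = 6/19.
The value is -11·(6/19) + (0)·(13/19) = -66/19.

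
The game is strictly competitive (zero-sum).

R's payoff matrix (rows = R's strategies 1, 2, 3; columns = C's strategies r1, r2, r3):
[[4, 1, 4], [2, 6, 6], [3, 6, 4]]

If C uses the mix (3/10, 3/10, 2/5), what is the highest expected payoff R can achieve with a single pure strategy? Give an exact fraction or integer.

1: (4)·(3/10) + (1)·(3/10) + (4)·(2/5) = 31/10.
2: (2)·(3/10) + (6)·(3/10) + (6)·(2/5) = 24/5.
3: (3)·(3/10) + (6)·(3/10) + (4)·(2/5) = 43/10.
The best pure response is 2 with expected payoff 24/5.

24/5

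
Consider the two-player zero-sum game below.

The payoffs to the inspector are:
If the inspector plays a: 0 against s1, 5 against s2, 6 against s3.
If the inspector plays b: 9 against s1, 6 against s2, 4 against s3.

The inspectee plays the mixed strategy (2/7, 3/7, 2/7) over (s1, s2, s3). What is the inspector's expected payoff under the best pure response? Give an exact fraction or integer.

a: (0)·(2/7) + (5)·(3/7) + (6)·(2/7) = 27/7.
b: (9)·(2/7) + (6)·(3/7) + (4)·(2/7) = 44/7.
The best pure response is b with expected payoff 44/7.

44/7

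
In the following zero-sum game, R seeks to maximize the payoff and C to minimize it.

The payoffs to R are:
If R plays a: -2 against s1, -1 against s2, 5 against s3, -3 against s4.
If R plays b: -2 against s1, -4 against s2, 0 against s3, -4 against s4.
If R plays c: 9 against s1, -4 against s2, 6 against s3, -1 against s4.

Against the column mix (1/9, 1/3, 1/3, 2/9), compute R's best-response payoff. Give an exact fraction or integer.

13/9

a: (-2)·(1/9) + (-1)·(1/3) + (5)·(1/3) + (-3)·(2/9) = 4/9.
b: (-2)·(1/9) + (-4)·(1/3) + (0)·(1/3) + (-4)·(2/9) = -22/9.
c: (9)·(1/9) + (-4)·(1/3) + (6)·(1/3) + (-1)·(2/9) = 13/9.
The best pure response is c with expected payoff 13/9.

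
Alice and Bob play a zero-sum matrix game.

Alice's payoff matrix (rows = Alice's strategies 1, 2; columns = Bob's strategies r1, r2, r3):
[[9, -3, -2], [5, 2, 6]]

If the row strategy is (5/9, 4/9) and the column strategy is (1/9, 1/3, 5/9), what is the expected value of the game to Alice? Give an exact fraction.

38/27

Against (1/9, 1/3, 5/9), each row's expected payoff is 1: -10/9; 2: 41/9.
Taking the (5/9, 4/9)-weighted average: (5/9)·(-10/9) + (4/9)·(41/9) = 38/27.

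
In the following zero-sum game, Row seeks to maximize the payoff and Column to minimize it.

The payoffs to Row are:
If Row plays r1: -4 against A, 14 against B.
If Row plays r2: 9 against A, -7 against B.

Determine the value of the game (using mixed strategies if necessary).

Row minima are -4 and -7, so Row's maximin is -4; column maxima are 9 and 14, so Column's minimax is 9. These differ, so the equilibrium is in mixed strategies.
Let Row play r1 with probability p. Column is indifferent when −4p + 9(1−p) = 14p − 7(1−p), giving p = 8/17.
Let Column play A with probability q. Row is indifferent when −4q + 14(1−q) = 9q − 7(1−q), giving q = 21/34.
The value is -4·(21/34) + (14)·(13/34) = 49/17.

49/17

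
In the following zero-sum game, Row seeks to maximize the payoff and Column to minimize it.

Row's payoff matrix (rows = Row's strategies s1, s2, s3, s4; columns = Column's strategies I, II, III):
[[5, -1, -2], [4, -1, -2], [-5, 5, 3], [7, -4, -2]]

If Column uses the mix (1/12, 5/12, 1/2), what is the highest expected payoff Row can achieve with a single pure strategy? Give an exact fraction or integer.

s1: (5)·(1/12) + (-1)·(5/12) + (-2)·(1/2) = -1.
s2: (4)·(1/12) + (-1)·(5/12) + (-2)·(1/2) = -13/12.
s3: (-5)·(1/12) + (5)·(5/12) + (3)·(1/2) = 19/6.
s4: (7)·(1/12) + (-4)·(5/12) + (-2)·(1/2) = -25/12.
The best pure response is s3 with expected payoff 19/6.

19/6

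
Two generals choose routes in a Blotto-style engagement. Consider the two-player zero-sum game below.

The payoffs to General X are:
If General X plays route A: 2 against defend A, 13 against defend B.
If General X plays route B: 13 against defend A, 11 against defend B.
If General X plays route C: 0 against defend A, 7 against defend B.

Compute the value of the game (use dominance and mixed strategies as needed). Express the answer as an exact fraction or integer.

147/13

Row route C is strictly dominated by row route A, so General X never plays it.
The remaining 2×2 game on (route A, route B) × (defend A, defend B) has no saddle point. Let General X play route A with probability p; indifference gives 2p + 13(1−p) = 13p + 11(1−p), so p = 2/13.
Similarly General Y's optimal q on defend A is 2/13, and the value is 2·(2/13) + (13)·(11/13) = 147/13.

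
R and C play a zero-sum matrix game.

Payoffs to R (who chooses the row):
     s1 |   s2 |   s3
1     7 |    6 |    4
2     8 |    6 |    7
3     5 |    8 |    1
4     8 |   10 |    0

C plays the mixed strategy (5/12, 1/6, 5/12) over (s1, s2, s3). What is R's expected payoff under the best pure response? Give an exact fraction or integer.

29/4

1: (7)·(5/12) + (6)·(1/6) + (4)·(5/12) = 67/12.
2: (8)·(5/12) + (6)·(1/6) + (7)·(5/12) = 29/4.
3: (5)·(5/12) + (8)·(1/6) + (1)·(5/12) = 23/6.
4: (8)·(5/12) + (10)·(1/6) + (0)·(5/12) = 5.
The best pure response is 2 with expected payoff 29/4.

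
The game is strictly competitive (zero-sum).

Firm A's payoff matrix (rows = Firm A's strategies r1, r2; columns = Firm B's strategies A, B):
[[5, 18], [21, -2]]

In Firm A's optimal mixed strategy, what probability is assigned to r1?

Row minima are 5 and -2, so Firm A's maximin is 5; column maxima are 21 and 18, so Firm B's minimax is 18. These differ, so the equilibrium is in mixed strategies.
Let Firm A play r1 with probability p. Firm B is indifferent when 5p + 21(1−p) = 18p − 2(1−p), giving p = 23/36.

23/36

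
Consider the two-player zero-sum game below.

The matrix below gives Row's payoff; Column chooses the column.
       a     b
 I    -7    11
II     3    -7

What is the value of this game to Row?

Row minima are -7 and -7, so Row's maximin is -7; column maxima are 3 and 11, so Column's minimax is 3. These differ, so the equilibrium is in mixed strategies.
Let Row play I with probability p. Column is indifferent when −7p + 3(1−p) = 11p − 7(1−p), giving p = 5/14.
Let Column play a with probability q. Row is indifferent when −7q + 11(1−q) = 3q − 7(1−q), giving q = 9/14.
The value is -7·(9/14) + (11)·(5/14) = -4/7.

-4/7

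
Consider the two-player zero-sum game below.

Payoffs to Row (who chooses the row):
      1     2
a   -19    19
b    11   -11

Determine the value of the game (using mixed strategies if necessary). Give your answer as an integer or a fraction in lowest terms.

Row minima are -19 and -11, so Row's maximin is -11; column maxima are 11 and 19, so Column's minimax is 11. These differ, so the equilibrium is in mixed strategies.
Let Row play a with probability p. Column is indifferent when −19p + 11(1−p) = 19p − 11(1−p), giving p = 11/30.
Let Column play 1 with probability q. Row is indifferent when −19q + 19(1−q) = 11q − 11(1−q), giving q = 1/2.
The value is -19·(1/2) + (19)·(1/2) = 0.

0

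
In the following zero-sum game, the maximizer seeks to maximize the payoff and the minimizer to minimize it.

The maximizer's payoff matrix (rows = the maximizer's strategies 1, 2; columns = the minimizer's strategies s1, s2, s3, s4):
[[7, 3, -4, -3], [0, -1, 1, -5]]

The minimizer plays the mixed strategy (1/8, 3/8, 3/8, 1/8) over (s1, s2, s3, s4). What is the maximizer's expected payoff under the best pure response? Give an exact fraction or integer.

1: (7)·(1/8) + (3)·(3/8) + (-4)·(3/8) + (-3)·(1/8) = 1/8.
2: (0)·(1/8) + (-1)·(3/8) + (1)·(3/8) + (-5)·(1/8) = -5/8.
The best pure response is 1 with expected payoff 1/8.

1/8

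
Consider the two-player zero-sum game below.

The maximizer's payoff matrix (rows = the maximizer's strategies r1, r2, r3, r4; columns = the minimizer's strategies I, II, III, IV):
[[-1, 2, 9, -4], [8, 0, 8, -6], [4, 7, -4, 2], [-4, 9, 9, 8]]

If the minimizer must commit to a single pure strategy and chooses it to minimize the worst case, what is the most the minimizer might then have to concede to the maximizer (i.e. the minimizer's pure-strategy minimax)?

The worst case (largest entry) in each column is I: 8, II: 9, III: 9, IV: 8.
The best (smallest) of these is 8.

8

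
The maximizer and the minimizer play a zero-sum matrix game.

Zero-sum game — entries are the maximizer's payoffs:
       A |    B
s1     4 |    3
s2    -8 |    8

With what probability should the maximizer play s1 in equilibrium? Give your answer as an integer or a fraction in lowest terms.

16/17

Row minima are 3 and -8, so the maximizer's maximin is 3; column maxima are 4 and 8, so the minimizer's minimax is 4. These differ, so the equilibrium is in mixed strategies.
Let the maximizer play s1 with probability p. The minimizer is indifferent when 4p − 8(1−p) = 3p + 8(1−p), giving p = 16/17.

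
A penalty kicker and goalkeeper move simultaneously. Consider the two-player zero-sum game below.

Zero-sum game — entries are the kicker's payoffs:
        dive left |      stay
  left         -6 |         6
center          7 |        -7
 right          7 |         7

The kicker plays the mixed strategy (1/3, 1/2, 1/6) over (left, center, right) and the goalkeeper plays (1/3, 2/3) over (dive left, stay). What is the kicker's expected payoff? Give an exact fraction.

2/3

Against (1/3, 2/3), each row's expected payoff is left: 2; center: -7/3; right: 7.
Taking the (1/3, 1/2, 1/6)-weighted average: (1/3)·(2) + (1/2)·(-7/3) + (1/6)·(7) = 2/3.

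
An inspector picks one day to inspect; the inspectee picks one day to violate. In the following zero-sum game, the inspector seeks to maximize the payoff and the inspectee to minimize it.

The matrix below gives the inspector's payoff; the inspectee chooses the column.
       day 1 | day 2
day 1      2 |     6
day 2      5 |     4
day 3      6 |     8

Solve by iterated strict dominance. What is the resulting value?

Row day 1 is strictly dominated by row day 3 (6>2, 8>6); eliminate day 1.
Row day 2 is strictly dominated by row day 3 (6>5, 8>4); eliminate day 2.
Column day 2 is strictly dominated by day 1 for the inspectee (6<8); eliminate day 2.
Only (day 3, day 1) remains, with payoff 6.

6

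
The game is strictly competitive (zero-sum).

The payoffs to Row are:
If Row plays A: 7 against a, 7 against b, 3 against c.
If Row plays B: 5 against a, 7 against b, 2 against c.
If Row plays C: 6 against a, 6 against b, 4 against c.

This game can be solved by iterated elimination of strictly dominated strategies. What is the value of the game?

4

Column b is strictly dominated by c for Column (3<7, 2<7, 4<6); eliminate b.
Row B is strictly dominated by row A (7>5, 3>2); eliminate B.
Column a is strictly dominated by c for Column (3<7, 4<6); eliminate a.
Row A is strictly dominated by row C (4>3); eliminate A.
Only (C, c) remains, with payoff 4.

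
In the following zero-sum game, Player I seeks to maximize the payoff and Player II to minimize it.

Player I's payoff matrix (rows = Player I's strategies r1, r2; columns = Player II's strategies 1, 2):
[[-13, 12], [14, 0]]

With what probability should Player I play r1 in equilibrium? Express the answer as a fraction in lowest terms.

14/39

Row minima are -13 and 0, so Player I's maximin is 0; column maxima are 14 and 12, so Player II's minimax is 12. These differ, so the equilibrium is in mixed strategies.
Let Player I play r1 with probability p. Player II is indifferent when −13p + 14(1−p) = 12p, giving p = 14/39.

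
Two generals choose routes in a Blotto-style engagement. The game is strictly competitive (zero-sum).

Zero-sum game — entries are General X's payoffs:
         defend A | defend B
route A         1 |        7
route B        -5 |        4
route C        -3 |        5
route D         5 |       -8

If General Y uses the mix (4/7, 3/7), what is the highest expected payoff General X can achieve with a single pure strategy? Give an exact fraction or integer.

route A: (1)·(4/7) + (7)·(3/7) = 25/7.
route B: (-5)·(4/7) + (4)·(3/7) = -8/7.
route C: (-3)·(4/7) + (5)·(3/7) = 3/7.
route D: (5)·(4/7) + (-8)·(3/7) = -4/7.
The best pure response is route A with expected payoff 25/7.

25/7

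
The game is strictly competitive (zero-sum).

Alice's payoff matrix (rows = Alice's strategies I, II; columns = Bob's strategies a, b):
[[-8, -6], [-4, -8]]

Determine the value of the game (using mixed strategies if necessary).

Row minima are -8 and -8, so Alice's maximin is -8; column maxima are -4 and -6, so Bob's minimax is -6. These differ, so the equilibrium is in mixed strategies.
Let Alice play I with probability p. Bob is indifferent when −8p − 4(1−p) = −6p − 8(1−p), giving p = 2/3.
Let Bob play a with probability q. Alice is indifferent when −8q − 6(1−q) = −4q − 8(1−q), giving q = 1/3.
The value is -8·(1/3) + (-6)·(2/3) = -20/3.

-20/3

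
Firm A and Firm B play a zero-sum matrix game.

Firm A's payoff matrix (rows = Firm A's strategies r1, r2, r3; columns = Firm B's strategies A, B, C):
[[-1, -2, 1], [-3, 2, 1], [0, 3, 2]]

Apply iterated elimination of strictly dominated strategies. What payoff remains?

0

Column C is strictly dominated by A for Firm B (-1<1, -3<1, 0<2); eliminate C.
Row r1 is strictly dominated by row r3 (0>-1, 3>-2); eliminate r1.
Column B is strictly dominated by A for Firm B (-3<2, 0<3); eliminate B.
Row r2 is strictly dominated by row r3 (0>-3); eliminate r2.
Only (r3, A) remains, with payoff 0.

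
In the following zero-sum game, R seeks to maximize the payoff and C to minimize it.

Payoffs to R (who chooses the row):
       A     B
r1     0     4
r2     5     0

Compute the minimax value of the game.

Row minima are 0 and 0, so R's maximin is 0; column maxima are 5 and 4, so C's minimax is 4. These differ, so the equilibrium is in mixed strategies.
Let R play r1 with probability p. C is indifferent when 5(1−p) = 4p, giving p = 5/9.
Let C play A with probability q. R is indifferent when 4(1−q) = 5q, giving q = 4/9.
The value is 0·(4/9) + (4)·(5/9) = 20/9.

20/9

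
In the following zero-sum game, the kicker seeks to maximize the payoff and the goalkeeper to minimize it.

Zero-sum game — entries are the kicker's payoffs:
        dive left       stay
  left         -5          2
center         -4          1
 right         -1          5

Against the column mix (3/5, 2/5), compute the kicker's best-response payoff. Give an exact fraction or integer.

left: (-5)·(3/5) + (2)·(2/5) = -11/5.
center: (-4)·(3/5) + (1)·(2/5) = -2.
right: (-1)·(3/5) + (5)·(2/5) = 7/5.
The best pure response is right with expected payoff 7/5.

7/5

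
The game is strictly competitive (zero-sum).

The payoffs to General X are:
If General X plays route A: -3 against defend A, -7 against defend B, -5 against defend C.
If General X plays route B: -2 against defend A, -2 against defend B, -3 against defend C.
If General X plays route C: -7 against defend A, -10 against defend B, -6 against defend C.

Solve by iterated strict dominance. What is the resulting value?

Row route A is strictly dominated by row route B (-2>-3, -2>-7, -3>-5); eliminate route A.
Row route C is strictly dominated by row route B (-2>-7, -2>-10, -3>-6); eliminate route C.
Column defend B is strictly dominated by defend C for General Y (-3<-2); eliminate defend B.
Column defend A is strictly dominated by defend C for General Y (-3<-2); eliminate defend A.
Only (route B, defend C) remains, with payoff -3.

-3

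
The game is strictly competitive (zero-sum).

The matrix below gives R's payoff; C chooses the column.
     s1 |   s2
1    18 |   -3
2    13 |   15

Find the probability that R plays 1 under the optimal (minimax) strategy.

Row minima are -3 and 13, so R's maximin is 13; column maxima are 18 and 15, so C's minimax is 15. These differ, so the equilibrium is in mixed strategies.
Let R play 1 with probability p. C is indifferent when 18p + 13(1−p) = −3p + 15(1−p), giving p = 2/23.

2/23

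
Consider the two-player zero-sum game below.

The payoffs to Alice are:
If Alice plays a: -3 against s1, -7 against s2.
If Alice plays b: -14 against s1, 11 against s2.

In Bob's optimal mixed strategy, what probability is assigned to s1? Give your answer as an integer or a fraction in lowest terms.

Row minima are -7 and -14, so Alice's maximin is -7; column maxima are -3 and 11, so Bob's minimax is -3. These differ, so the equilibrium is in mixed strategies.
Let Bob play s1 with probability q. Alice is indifferent when −3q − 7(1−q) = −14q + 11(1−q), giving q = 18/29.

18/29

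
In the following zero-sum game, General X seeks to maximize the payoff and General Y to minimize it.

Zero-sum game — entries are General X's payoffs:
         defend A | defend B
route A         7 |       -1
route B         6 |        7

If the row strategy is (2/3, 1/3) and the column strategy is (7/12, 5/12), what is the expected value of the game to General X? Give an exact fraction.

Against (7/12, 5/12), each row's expected payoff is route A: 11/3; route B: 77/12.
Taking the (2/3, 1/3)-weighted average: (2/3)·(11/3) + (1/3)·(77/12) = 55/12.

55/12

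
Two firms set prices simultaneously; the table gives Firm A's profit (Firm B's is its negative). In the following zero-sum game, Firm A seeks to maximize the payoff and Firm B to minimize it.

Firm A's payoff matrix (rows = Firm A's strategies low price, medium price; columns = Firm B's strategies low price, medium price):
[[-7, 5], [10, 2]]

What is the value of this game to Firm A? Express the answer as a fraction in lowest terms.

Row minima are -7 and 2, so Firm A's maximin is 2; column maxima are 10 and 5, so Firm B's minimax is 5. These differ, so the equilibrium is in mixed strategies.
Let Firm A play low price with probability p. Firm B is indifferent when −7p + 10(1−p) = 5p + 2(1−p), giving p = 2/5.
Let Firm B play low price with probability q. Firm A is indifferent when −7q + 5(1−q) = 10q + 2(1−q), giving q = 3/20.
The value is -7·(3/20) + (5)·(17/20) = 16/5.

16/5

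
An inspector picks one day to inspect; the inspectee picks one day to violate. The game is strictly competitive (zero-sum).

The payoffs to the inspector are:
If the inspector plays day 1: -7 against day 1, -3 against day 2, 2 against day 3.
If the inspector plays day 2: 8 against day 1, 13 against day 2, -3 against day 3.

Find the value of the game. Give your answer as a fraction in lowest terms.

Column day 2 is strictly dominated by day 1 for the inspectee (it gives the inspector more in every row).
The remaining 2×2 game on (day 1, day 2) × (day 1, day 3) has no saddle point. Let the inspector play day 1 with probability p; indifference gives −7p + 8(1−p) = 2p − 3(1−p), so p = 11/20.
Similarly the inspectee's optimal q on day 1 is 1/4, and the value is -7·(1/4) + (2)·(3/4) = -1/4.

-1/4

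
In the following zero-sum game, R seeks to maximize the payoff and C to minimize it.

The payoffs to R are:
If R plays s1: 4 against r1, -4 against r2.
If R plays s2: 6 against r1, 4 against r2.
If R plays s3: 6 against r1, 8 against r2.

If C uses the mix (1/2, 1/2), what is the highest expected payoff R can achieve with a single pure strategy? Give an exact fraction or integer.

7

s1: (4)·(1/2) + (-4)·(1/2) = 0.
s2: (6)·(1/2) + (4)·(1/2) = 5.
s3: (6)·(1/2) + (8)·(1/2) = 7.
The best pure response is s3 with expected payoff 7.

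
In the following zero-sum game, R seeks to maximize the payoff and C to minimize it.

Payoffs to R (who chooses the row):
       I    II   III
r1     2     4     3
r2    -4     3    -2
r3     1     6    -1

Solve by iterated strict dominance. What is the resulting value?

2

Row r2 is strictly dominated by row r1 (2>-4, 4>3, 3>-2); eliminate r2.
Column II is strictly dominated by I for C (2<4, 1<6); eliminate II.
Row r3 is strictly dominated by row r1 (2>1, 3>-1); eliminate r3.
Column III is strictly dominated by I for C (2<3); eliminate III.
Only (r1, I) remains, with payoff 2.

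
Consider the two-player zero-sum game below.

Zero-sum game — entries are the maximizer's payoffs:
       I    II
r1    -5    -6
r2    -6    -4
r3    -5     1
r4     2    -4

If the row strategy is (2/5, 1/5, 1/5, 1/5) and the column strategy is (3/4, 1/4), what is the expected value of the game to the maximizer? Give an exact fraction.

-19/5

Against (3/4, 1/4), each row's expected payoff is r1: -21/4; r2: -11/2; r3: -7/2; r4: 1/2.
Taking the (2/5, 1/5, 1/5, 1/5)-weighted average: (2/5)·(-21/4) + (1/5)·(-11/2) + (1/5)·(-7/2) + (1/5)·(1/2) = -19/5.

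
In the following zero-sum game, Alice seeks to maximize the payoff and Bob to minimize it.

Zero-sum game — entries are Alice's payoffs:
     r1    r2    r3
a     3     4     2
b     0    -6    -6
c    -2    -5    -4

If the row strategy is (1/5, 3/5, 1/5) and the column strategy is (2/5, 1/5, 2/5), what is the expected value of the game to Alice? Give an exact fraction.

-57/25

Against (2/5, 1/5, 2/5), each row's expected payoff is a: 14/5; b: -18/5; c: -17/5.
Taking the (1/5, 3/5, 1/5)-weighted average: (1/5)·(14/5) + (3/5)·(-18/5) + (1/5)·(-17/5) = -57/25.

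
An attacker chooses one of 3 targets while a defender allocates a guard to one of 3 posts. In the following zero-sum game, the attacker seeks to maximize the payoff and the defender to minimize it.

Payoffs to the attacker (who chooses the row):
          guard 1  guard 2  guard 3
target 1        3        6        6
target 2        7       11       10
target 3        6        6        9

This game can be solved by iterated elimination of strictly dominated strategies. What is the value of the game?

7

Column guard 3 is strictly dominated by guard 1 for the defender (3<6, 7<10, 6<9); eliminate guard 3.
Row target 3 is strictly dominated by row target 2 (7>6, 11>6); eliminate target 3.
Row target 1 is strictly dominated by row target 2 (7>3, 11>6); eliminate target 1.
Column guard 2 is strictly dominated by guard 1 for the defender (7<11); eliminate guard 2.
Only (target 2, guard 1) remains, with payoff 7.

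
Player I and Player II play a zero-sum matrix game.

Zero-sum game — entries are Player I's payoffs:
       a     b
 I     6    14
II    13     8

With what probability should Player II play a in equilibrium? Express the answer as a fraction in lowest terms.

6/13

Row minima are 6 and 8, so Player I's maximin is 8; column maxima are 13 and 14, so Player II's minimax is 13. These differ, so the equilibrium is in mixed strategies.
Let Player II play a with probability q. Player I is indifferent when 6q + 14(1−q) = 13q + 8(1−q), giving q = 6/13.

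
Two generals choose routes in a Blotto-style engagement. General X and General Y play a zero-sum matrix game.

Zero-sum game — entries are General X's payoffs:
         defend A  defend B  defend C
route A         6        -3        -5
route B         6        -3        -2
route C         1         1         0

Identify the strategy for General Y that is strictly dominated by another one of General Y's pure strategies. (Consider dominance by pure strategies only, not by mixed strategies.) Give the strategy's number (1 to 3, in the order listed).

1

General Y prefers columns that give General X less. Compare defend A with defend C: -5 < 6, -2 < 6, 0 < 1.
So defend C strictly dominates defend A for General Y; defend A is strictly dominated.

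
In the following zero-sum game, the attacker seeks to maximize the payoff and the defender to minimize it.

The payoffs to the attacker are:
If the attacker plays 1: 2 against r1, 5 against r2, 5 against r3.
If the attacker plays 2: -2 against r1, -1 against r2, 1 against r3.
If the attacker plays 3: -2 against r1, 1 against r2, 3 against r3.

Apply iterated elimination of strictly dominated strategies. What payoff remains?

2

Column r2 is strictly dominated by r1 for the defender (2<5, -2<-1, -2<1); eliminate r2.
Row 2 is strictly dominated by row 1 (2>-2, 5>1); eliminate 2.
Row 3 is strictly dominated by row 1 (2>-2, 5>3); eliminate 3.
Column r3 is strictly dominated by r1 for the defender (2<5); eliminate r3.
Only (1, r1) remains, with payoff 2.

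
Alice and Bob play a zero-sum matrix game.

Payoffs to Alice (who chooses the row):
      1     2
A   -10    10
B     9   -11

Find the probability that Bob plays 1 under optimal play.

21/40

Row minima are -10 and -11, so Alice's maximin is -10; column maxima are 9 and 10, so Bob's minimax is 9. These differ, so the equilibrium is in mixed strategies.
Let Bob play 1 with probability q. Alice is indifferent when −10q + 10(1−q) = 9q − 11(1−q), giving q = 21/40.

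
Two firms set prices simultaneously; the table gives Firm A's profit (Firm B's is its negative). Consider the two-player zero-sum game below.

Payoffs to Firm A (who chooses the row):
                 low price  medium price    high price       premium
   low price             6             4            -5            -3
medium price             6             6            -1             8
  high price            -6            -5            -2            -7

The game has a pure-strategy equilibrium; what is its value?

-1

Row minima: -5, -1, -7 → Firm A's maximin is -1.
Column maxima: 6, 6, -1, 8 → Firm B's minimax is -1.
They coincide at (medium price, high price), so the value is -1.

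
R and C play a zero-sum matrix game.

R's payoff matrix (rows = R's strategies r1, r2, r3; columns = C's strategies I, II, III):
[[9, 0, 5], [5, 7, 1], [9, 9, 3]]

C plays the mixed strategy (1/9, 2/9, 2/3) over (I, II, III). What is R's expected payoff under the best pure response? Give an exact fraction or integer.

5

r1: (9)·(1/9) + (0)·(2/9) + (5)·(2/3) = 13/3.
r2: (5)·(1/9) + (7)·(2/9) + (1)·(2/3) = 25/9.
r3: (9)·(1/9) + (9)·(2/9) + (3)·(2/3) = 5.
The best pure response is r3 with expected payoff 5.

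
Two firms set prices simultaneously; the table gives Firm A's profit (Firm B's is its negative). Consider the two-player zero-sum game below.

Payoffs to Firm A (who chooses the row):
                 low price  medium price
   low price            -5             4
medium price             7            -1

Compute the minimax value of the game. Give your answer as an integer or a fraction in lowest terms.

Row minima are -5 and -1, so Firm A's maximin is -1; column maxima are 7 and 4, so Firm B's minimax is 4. These differ, so the equilibrium is in mixed strategies.
Let Firm A play low price with probability p. Firm B is indifferent when −5p + 7(1−p) = 4p − (1−p), giving p = 8/17.
Let Firm B play low price with probability q. Firm A is indifferent when −5q + 4(1−q) = 7q − (1−q), giving q = 5/17.
The value is -5·(5/17) + (4)·(12/17) = 23/17.

23/17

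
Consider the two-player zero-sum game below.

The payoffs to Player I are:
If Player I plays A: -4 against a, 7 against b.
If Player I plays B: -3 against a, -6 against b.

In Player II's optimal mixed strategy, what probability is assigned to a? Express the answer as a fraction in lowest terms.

Row minima are -4 and -6, so Player I's maximin is -4; column maxima are -3 and 7, so Player II's minimax is -3. These differ, so the equilibrium is in mixed strategies.
Let Player II play a with probability q. Player I is indifferent when −4q + 7(1−q) = −3q − 6(1−q), giving q = 13/14.

13/14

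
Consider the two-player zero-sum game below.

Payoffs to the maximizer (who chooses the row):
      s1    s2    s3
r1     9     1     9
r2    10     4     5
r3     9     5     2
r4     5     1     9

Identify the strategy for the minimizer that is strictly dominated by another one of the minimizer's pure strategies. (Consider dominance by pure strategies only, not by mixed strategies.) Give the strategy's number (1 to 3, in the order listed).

The minimizer prefers columns that give the maximizer less. Compare s1 with s2: 1 < 9, 4 < 10, 5 < 9, 1 < 5.
So s2 strictly dominates s1 for the minimizer; s1 is strictly dominated.

1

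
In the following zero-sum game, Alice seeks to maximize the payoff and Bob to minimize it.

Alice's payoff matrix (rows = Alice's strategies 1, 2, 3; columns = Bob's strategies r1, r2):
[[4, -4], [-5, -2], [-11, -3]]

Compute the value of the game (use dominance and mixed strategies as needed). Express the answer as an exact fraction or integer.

-28/11

Row 3 is strictly dominated by row 2, so Alice never plays it.
The remaining 2×2 game on (1, 2) × (r1, r2) has no saddle point. Let Alice play 1 with probability p; indifference gives 4p − 5(1−p) = −4p − 2(1−p), so p = 3/11.
Similarly Bob's optimal q on r1 is 2/11, and the value is 4·(2/11) + (-4)·(9/11) = -28/11.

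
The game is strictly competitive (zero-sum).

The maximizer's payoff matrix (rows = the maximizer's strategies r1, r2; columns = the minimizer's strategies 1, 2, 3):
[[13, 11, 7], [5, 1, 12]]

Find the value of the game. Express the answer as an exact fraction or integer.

25/3

Column 1 is strictly dominated by 2 for the minimizer (it gives the maximizer more in every row).
The remaining 2×2 game on (r1, r2) × (2, 3) has no saddle point. Let the maximizer play r1 with probability p; indifference gives 11p + (1−p) = 7p + 12(1−p), so p = 11/15.
Similarly the minimizer's optimal q on 2 is 1/3, and the value is 11·(1/3) + (7)·(2/3) = 25/3.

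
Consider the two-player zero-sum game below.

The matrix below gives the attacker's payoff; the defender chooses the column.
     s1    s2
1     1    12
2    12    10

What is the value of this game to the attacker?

134/13

Row minima are 1 and 10, so the attacker's maximin is 10; column maxima are 12 and 12, so the defender's minimax is 12. These differ, so the equilibrium is in mixed strategies.
Let the attacker play 1 with probability p. The defender is indifferent when p + 12(1−p) = 12p + 10(1−p), giving p = 2/13.
Let the defender play s1 with probability q. The attacker is indifferent when q + 12(1−q) = 12q + 10(1−q), giving q = 2/13.
The value is 1·(2/13) + (12)·(11/13) = 134/13.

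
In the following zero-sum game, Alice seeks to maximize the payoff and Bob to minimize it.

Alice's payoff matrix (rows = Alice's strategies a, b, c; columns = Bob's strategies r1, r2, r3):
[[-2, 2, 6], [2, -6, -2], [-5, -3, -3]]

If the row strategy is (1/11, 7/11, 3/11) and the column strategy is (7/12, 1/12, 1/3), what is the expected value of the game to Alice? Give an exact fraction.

Against (7/12, 1/12, 1/3), each row's expected payoff is a: 1; b: 0; c: -25/6.
Taking the (1/11, 7/11, 3/11)-weighted average: (1/11)·(1) + (7/11)·(0) + (3/11)·(-25/6) = -23/22.

-23/22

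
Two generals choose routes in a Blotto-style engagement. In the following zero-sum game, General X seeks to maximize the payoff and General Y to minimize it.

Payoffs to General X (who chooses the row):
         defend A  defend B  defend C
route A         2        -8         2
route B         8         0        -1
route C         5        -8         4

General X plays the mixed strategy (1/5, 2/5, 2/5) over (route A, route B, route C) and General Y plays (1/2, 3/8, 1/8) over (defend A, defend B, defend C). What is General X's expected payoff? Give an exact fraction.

Against (1/2, 3/8, 1/8), each row's expected payoff is route A: -7/4; route B: 31/8; route C: 0.
Taking the (1/5, 2/5, 2/5)-weighted average: (1/5)·(-7/4) + (2/5)·(31/8) + (2/5)·(0) = 6/5.

6/5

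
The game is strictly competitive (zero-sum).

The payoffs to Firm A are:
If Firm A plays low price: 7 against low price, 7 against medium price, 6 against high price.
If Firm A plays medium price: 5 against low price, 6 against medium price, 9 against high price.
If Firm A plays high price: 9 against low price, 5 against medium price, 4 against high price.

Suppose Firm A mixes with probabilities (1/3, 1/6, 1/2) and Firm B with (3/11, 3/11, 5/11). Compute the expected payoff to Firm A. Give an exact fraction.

68/11

Against (3/11, 3/11, 5/11), each row's expected payoff is low price: 72/11; medium price: 78/11; high price: 62/11.
Taking the (1/3, 1/6, 1/2)-weighted average: (1/3)·(72/11) + (1/6)·(78/11) + (1/2)·(62/11) = 68/11.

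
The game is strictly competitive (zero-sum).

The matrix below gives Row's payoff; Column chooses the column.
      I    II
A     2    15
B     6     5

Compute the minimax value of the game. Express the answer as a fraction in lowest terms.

40/7

Row minima are 2 and 5, so Row's maximin is 5; column maxima are 6 and 15, so Column's minimax is 6. These differ, so the equilibrium is in mixed strategies.
Let Row play A with probability p. Column is indifferent when 2p + 6(1−p) = 15p + 5(1−p), giving p = 1/14.
Let Column play I with probability q. Row is indifferent when 2q + 15(1−q) = 6q + 5(1−q), giving q = 5/7.
The value is 2·(5/7) + (15)·(2/7) = 40/7.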